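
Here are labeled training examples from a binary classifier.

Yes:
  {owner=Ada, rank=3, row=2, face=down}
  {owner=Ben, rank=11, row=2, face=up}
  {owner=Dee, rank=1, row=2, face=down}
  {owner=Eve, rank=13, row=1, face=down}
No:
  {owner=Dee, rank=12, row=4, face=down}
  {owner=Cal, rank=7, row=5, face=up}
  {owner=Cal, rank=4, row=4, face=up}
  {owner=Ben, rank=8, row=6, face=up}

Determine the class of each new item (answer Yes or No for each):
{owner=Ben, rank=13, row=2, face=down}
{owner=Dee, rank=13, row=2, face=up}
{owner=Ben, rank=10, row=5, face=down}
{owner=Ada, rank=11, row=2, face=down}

Yes, Yes, No, Yes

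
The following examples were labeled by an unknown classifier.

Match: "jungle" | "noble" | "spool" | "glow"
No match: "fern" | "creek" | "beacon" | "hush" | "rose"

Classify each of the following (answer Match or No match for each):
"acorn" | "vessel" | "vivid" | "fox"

No match, Match, No match, No match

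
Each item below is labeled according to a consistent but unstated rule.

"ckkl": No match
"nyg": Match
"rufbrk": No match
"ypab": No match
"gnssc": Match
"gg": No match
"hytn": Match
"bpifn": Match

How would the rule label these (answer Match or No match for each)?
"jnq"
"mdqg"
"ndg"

Looking at the examples, the only property every 'Match' case has and every 'No match' case lacks is: contains 'n'.
Match: "jnq", since has 'n'.
No match: "mdqg", since no 'n'.
Match: "ndg", since has 'n'.

Match, No match, Match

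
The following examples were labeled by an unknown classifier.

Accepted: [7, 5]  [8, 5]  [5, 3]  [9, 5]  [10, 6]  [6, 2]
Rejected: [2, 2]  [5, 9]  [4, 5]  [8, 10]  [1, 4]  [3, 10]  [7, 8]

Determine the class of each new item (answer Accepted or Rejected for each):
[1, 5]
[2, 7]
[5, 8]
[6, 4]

Comparing the two groups points to one rule — first > second.
[1, 5] — 1 < 5, hence Rejected. [2, 7] — 2 < 7, hence Rejected. [5, 8] — 5 < 8, hence Rejected. [6, 4] — 6 > 4, hence Accepted.

Rejected, Rejected, Rejected, Accepted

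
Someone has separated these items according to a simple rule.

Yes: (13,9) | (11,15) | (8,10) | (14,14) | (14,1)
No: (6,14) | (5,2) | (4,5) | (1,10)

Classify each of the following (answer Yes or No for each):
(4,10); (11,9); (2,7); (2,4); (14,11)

The distinguishing property — first ≥ 8 — holds for all the 'Yes' cases and none of the 'No' cases.
(4,10) — first 4, hence No.
(11,9) — first 11, hence Yes.
(2,7) — first 2, hence No.
(2,4) — first 2, hence No.
(14,11) — first 14, hence Yes.

No, Yes, No, No, Yes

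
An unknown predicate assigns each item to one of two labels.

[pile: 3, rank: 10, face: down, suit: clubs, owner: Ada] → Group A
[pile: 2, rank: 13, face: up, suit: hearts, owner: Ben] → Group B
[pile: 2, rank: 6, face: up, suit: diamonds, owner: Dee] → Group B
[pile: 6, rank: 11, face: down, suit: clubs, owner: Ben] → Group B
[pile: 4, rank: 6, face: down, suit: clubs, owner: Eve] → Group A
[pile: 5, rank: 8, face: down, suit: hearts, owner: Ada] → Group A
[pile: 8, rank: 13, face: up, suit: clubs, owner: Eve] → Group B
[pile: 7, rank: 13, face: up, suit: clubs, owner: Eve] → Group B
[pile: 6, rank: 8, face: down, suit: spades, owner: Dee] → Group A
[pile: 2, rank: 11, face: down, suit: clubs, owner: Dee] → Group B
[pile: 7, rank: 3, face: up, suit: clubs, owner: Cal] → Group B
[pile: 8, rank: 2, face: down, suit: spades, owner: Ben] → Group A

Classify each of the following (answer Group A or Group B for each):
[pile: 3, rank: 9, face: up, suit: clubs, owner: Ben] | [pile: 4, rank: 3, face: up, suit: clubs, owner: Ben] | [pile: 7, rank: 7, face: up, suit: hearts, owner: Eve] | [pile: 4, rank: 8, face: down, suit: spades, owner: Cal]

The classifier is using: face is down AND rank ≤ 10.

Group B, Group B, Group B, Group A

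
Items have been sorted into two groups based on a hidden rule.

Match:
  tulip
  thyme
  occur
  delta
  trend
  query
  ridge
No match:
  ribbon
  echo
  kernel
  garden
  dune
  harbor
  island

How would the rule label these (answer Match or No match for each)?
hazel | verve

Match, Match

All 'Match' examples share one property — odd length — and every 'No match' example lacks it.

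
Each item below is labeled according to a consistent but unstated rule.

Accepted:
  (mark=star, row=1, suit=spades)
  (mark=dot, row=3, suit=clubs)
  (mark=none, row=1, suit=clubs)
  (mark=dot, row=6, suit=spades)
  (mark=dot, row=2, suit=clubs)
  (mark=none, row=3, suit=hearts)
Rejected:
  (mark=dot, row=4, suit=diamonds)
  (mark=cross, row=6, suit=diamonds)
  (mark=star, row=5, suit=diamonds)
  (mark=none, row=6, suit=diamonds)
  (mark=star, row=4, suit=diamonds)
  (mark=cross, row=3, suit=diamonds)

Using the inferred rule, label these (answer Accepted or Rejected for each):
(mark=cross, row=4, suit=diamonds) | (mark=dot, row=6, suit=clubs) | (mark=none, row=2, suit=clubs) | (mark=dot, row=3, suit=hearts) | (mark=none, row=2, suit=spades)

Rejected, Accepted, Accepted, Accepted, Accepted

The distinguishing property — suit is not diamonds — holds for all the 'Accepted' cases and none of the 'Rejected' cases.
(mark=cross, row=4, suit=diamonds) → suit is diamonds → Rejected. (mark=dot, row=6, suit=clubs) → suit is clubs → Accepted. (mark=none, row=2, suit=clubs) → suit is clubs → Accepted. (mark=dot, row=3, suit=hearts) → suit is hearts → Accepted. (mark=none, row=2, suit=spades) → suit is spades → Accepted.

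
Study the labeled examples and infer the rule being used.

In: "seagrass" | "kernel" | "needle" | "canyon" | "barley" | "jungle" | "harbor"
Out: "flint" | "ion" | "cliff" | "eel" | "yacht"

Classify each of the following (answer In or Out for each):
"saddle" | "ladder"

In, In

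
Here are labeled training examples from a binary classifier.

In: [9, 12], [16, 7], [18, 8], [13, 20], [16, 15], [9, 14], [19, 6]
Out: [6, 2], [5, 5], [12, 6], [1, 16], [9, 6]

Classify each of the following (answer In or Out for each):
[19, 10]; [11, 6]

In, Out

The rule appears to be: sum ≥ 21.
[19, 10]: In (19+10 = 29). [11, 6]: Out (11+6 = 17).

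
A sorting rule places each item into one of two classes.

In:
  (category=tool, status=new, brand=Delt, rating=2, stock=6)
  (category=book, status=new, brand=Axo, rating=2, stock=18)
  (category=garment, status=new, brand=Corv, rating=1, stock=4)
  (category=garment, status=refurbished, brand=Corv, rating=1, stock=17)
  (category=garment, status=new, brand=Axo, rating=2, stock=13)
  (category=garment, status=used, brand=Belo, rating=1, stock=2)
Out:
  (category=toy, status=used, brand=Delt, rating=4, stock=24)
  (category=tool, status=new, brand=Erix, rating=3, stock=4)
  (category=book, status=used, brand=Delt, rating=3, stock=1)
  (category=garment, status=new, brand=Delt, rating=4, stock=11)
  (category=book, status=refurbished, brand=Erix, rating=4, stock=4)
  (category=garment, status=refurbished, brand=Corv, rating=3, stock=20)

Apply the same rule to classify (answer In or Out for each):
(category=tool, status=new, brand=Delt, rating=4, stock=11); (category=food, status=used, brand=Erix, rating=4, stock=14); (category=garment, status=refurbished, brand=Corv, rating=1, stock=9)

Out, Out, In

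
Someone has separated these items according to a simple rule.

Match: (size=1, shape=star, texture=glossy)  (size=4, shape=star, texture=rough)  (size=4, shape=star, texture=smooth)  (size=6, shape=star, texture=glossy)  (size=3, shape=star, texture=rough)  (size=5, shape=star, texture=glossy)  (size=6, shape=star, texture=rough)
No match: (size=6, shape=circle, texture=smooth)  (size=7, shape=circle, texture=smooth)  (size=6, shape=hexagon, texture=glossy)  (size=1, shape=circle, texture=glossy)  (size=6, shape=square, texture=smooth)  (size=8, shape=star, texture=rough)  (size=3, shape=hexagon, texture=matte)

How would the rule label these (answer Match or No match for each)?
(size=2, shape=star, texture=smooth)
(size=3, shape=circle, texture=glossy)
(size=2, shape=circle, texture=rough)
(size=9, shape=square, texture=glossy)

Match, No match, No match, No match

The pattern is that an item is 'Match' exactly when: shape is star AND size ≤ 6.
(size=2, shape=star, texture=smooth): Match (shape is star, size = 2). (size=3, shape=circle, texture=glossy): No match (shape is circle, size = 3). (size=2, shape=circle, texture=rough): No match (shape is circle, size = 2). (size=9, shape=square, texture=glossy): No match (shape is square, size = 9).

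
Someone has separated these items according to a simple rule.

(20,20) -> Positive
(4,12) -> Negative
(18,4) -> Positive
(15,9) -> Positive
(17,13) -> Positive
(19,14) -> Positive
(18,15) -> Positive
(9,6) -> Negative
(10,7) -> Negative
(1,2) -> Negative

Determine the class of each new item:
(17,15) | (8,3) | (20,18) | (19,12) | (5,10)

Positive, Negative, Positive, Positive, Negative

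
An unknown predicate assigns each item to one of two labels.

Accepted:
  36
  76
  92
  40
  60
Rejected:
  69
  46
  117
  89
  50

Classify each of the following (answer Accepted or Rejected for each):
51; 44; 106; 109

Rejected, Accepted, Rejected, Rejected

The distinguishing property — multiple of 4 — holds for all the 'Accepted' cases and none of the 'Rejected' cases.
Rejected: 51, since 51 = 4·12 + 3. Accepted: 44, since 44 = 4·11. Rejected: 106, since 106 = 4·26 + 2. Rejected: 109, since 109 = 4·27 + 1.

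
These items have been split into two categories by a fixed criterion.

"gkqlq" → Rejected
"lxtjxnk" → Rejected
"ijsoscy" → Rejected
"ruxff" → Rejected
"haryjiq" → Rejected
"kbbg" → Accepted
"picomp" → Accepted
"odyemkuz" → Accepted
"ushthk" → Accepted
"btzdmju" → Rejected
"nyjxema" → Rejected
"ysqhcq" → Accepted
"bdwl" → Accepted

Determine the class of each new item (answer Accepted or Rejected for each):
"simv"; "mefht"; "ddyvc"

Accepted, Rejected, Rejected

A rule that fits every label: even length — true of each 'Accepted' example, false of each 'Rejected' one.
"simv": length 4, satisfies this → Accepted. "mefht": length 5, doesn't qualify → Rejected. "ddyvc": length 5, doesn't qualify → Rejected.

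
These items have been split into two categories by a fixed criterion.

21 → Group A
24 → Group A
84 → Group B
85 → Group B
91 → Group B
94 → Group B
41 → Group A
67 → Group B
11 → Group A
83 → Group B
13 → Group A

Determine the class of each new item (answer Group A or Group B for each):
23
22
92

Group A, Group A, Group B

The distinguishing property — at most 41 — holds for all the 'Group A' cases and none of the 'Group B' cases.
23: 23 ≤ 41 — passes, so Group A.
22: 22 ≤ 41 — passes, so Group A.
92: 92 > 41 — doesn't qualify, so Group B.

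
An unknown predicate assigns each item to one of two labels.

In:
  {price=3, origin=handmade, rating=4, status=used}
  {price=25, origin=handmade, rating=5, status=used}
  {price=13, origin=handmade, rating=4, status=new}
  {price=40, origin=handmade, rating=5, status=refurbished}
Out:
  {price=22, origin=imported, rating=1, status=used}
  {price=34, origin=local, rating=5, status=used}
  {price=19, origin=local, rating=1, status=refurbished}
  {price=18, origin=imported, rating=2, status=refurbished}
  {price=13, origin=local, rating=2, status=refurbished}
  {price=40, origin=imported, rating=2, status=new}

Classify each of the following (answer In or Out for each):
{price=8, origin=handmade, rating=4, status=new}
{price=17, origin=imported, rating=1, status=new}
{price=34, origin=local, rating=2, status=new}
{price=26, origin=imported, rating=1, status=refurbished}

All 'In' examples share one property — origin is handmade — and every 'Out' example lacks it.

In, Out, Out, Out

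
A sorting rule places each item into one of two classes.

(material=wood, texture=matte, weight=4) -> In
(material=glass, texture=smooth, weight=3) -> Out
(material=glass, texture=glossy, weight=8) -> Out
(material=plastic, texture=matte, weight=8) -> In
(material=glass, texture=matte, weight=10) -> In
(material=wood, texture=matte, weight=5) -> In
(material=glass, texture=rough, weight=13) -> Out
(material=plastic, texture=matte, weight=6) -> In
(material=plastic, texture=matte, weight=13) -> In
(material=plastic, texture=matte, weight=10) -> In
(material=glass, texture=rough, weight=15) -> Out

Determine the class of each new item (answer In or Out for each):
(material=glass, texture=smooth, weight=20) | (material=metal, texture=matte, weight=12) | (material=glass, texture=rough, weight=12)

The pattern is that an item is 'In' exactly when: texture is matte.
(material=glass, texture=smooth, weight=20) → texture is smooth → Out.
(material=metal, texture=matte, weight=12) → texture is matte → In.
(material=glass, texture=rough, weight=12) → texture is rough → Out.

Out, In, Out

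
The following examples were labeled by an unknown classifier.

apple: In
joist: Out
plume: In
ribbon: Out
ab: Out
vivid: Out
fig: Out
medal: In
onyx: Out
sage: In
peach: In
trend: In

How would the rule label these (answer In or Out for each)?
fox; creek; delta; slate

A rule that fits every label: contains 'e' — true of each 'In' example, false of each 'Out' one.
Out: fox, since no 'e'.
In: creek, since has 'e'.
In: delta, since has 'e'.
In: slate, since has 'e'.

Out, In, In, In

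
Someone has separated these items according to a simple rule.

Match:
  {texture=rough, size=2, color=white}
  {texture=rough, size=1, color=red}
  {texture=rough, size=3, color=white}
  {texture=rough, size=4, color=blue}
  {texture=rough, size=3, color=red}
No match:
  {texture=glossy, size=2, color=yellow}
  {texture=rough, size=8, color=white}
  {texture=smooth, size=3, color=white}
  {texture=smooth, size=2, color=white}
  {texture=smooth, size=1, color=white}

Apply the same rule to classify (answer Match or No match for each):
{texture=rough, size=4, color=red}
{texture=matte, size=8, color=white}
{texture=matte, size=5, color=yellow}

The classifier is using: texture is rough AND size ≤ 4.
{texture=rough, size=4, color=red} → texture is rough, size = 4 → Match.
{texture=matte, size=8, color=white} → texture is matte, size = 8 → No match.
{texture=matte, size=5, color=yellow} → texture is matte, size = 5 → No match.

Match, No match, No match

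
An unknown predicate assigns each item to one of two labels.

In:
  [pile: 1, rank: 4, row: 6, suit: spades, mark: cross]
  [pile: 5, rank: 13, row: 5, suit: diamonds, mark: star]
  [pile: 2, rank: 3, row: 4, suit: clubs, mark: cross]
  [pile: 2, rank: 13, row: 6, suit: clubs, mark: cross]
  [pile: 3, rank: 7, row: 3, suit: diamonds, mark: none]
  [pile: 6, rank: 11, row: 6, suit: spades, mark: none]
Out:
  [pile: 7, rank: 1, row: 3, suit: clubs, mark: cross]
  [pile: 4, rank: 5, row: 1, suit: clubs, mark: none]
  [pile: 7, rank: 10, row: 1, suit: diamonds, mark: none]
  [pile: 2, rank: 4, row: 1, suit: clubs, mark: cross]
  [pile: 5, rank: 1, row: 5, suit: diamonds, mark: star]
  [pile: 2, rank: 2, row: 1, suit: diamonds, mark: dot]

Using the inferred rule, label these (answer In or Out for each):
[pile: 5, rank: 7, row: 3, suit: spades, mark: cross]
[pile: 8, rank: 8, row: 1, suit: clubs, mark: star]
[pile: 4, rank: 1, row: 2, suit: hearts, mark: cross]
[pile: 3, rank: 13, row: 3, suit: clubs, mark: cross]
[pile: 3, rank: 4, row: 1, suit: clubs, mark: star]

All 'In' examples share one property — rank ≥ 2 AND row ≥ 3 — and every 'Out' example lacks it.
[pile: 5, rank: 7, row: 3, suit: spades, mark: cross] → rank = 7, row = 3 → In.
[pile: 8, rank: 8, row: 1, suit: clubs, mark: star] → rank = 8, row = 1 → Out.
[pile: 4, rank: 1, row: 2, suit: hearts, mark: cross] → rank = 1, row = 2 → Out.
[pile: 3, rank: 13, row: 3, suit: clubs, mark: cross] → rank = 13, row = 3 → In.
[pile: 3, rank: 4, row: 1, suit: clubs, mark: star] → rank = 4, row = 1 → Out.

In, Out, Out, In, Out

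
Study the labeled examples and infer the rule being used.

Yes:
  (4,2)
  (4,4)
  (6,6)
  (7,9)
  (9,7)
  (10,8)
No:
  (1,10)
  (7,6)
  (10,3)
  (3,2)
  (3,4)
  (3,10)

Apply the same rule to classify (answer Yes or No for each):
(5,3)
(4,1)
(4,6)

Yes, No, Yes

The distinguishing property — sum is even — holds for all the 'Yes' cases and none of the 'No' cases.
(5,3): Yes (5+3 = 8).
(4,1): No (4+1 = 5).
(4,6): Yes (4+6 = 10).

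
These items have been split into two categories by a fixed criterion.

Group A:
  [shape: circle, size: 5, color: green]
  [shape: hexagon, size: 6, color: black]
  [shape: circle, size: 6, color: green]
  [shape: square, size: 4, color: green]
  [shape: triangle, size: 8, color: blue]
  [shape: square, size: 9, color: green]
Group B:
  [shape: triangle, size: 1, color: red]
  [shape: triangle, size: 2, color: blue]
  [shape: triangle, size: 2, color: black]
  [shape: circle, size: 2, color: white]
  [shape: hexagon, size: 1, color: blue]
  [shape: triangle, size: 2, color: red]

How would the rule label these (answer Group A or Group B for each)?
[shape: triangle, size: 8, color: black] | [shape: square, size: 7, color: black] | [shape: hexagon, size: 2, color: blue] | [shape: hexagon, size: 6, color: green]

The classifier is using: size ≥ 4.
[shape: triangle, size: 8, color: black] → size = 8 → Group A.
[shape: square, size: 7, color: black] → size = 7 → Group A.
[shape: hexagon, size: 2, color: blue] → size = 2 → Group B.
[shape: hexagon, size: 6, color: green] → size = 6 → Group A.

Group A, Group A, Group B, Group A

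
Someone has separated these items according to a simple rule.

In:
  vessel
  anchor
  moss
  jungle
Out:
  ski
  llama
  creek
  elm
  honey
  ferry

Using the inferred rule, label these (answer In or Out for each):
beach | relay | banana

Out, Out, In

Checking candidate rules against both groups, what survives is: even length.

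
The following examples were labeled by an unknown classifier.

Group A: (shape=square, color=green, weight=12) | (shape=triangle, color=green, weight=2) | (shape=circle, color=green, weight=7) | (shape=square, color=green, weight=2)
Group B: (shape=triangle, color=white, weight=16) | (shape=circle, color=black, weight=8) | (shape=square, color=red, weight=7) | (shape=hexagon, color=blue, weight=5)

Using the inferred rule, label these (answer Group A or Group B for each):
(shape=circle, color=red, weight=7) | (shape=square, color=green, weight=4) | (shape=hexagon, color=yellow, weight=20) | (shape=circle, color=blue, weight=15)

Comparing the two groups points to one rule — color is green.
(shape=circle, color=red, weight=7): color is red, doesn't qualify → Group B. (shape=square, color=green, weight=4): color is green, has this property → Group A. (shape=hexagon, color=yellow, weight=20): color is yellow, doesn't qualify → Group B. (shape=circle, color=blue, weight=15): color is blue, doesn't qualify → Group B.

Group B, Group A, Group B, Group B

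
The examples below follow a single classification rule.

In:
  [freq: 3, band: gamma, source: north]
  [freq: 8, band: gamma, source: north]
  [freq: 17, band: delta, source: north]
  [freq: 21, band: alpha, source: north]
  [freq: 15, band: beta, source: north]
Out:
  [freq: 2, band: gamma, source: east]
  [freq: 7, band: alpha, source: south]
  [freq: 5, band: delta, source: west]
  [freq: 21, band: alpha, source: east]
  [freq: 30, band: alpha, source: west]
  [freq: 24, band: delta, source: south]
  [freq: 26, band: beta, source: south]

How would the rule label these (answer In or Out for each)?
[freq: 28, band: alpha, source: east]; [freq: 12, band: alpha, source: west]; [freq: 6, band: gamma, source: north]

Out, Out, In

The rule appears to be: source is north.
[freq: 28, band: alpha, source: east] — source is east, hence Out.
[freq: 12, band: alpha, source: west] — source is west, hence Out.
[freq: 6, band: gamma, source: north] — source is north, hence In.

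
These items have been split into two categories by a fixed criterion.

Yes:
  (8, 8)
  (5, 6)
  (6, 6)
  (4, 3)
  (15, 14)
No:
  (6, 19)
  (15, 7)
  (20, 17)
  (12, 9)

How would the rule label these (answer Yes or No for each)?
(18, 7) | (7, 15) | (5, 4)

No, No, Yes

A rule that fits every label: |first − second| ≤ 1 — true of each 'Yes' example, false of each 'No' one.
(18, 7) — |18−7| = 11, hence No.
(7, 15) — |7−15| = 8, hence No.
(5, 4) — |5−4| = 1, hence Yes.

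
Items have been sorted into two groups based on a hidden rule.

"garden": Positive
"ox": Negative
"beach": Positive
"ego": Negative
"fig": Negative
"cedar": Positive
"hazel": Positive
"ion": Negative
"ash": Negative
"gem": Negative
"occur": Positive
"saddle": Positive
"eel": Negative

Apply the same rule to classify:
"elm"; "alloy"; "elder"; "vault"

Negative, Positive, Positive, Positive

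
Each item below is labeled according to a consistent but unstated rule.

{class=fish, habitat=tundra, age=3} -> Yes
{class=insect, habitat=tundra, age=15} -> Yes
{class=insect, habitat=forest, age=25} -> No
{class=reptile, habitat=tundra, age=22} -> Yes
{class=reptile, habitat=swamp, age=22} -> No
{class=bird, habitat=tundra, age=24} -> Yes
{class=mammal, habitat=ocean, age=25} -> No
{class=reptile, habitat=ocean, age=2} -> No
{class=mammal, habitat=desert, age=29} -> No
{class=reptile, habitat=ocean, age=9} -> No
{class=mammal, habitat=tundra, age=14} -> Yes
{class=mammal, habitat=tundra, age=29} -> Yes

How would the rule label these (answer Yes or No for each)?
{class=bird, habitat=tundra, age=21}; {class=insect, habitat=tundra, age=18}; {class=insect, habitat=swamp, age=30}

The simplest hypothesis consistent with all the labels is: habitat is tundra.
{class=bird, habitat=tundra, age=21} → habitat is tundra → Yes. {class=insect, habitat=tundra, age=18} → habitat is tundra → Yes. {class=insect, habitat=swamp, age=30} → habitat is swamp → No.

Yes, Yes, No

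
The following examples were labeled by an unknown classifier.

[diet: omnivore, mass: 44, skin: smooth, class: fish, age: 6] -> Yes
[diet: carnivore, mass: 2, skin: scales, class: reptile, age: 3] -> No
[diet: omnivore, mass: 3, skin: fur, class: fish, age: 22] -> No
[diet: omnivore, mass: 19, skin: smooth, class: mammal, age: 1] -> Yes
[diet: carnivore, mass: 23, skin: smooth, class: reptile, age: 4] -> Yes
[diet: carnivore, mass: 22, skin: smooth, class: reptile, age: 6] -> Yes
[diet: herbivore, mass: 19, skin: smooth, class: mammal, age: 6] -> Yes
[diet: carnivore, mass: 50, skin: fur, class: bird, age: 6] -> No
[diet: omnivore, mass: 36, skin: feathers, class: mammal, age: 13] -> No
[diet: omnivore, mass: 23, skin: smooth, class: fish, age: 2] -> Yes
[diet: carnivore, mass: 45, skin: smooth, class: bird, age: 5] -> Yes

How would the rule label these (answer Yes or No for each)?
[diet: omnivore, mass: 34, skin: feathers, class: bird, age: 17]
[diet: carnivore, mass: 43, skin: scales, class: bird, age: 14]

'Yes' ⟺ skin is smooth.
[diet: omnivore, mass: 34, skin: feathers, class: bird, age: 17] → skin is feathers → No.
[diet: carnivore, mass: 43, skin: scales, class: bird, age: 14] → skin is scales → No.

No, No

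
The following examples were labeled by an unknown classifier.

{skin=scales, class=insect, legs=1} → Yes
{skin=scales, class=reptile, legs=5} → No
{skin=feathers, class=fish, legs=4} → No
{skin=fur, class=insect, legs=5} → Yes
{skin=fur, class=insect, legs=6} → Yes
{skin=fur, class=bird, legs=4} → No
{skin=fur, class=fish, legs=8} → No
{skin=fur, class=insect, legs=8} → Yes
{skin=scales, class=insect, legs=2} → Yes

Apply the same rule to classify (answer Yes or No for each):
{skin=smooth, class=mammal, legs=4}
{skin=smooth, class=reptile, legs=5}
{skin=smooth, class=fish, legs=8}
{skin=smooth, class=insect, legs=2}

No, No, No, Yes

A rule that fits every label: class is insect — true of each 'Yes' example, false of each 'No' one.
{skin=smooth, class=mammal, legs=4} — class is mammal, hence No.
{skin=smooth, class=reptile, legs=5} — class is reptile, hence No.
{skin=smooth, class=fish, legs=8} — class is fish, hence No.
{skin=smooth, class=insect, legs=2} — class is insect, hence Yes.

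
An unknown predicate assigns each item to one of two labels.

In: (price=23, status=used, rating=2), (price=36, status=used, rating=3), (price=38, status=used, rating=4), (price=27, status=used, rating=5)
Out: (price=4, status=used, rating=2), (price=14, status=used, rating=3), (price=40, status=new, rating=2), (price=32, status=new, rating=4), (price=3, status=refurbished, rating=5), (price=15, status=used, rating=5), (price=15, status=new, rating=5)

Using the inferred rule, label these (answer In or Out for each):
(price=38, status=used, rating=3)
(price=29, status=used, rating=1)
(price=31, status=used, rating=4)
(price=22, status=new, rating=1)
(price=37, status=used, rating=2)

In, In, In, Out, In

Every 'In' example satisfies: status is used AND price ≥ 23. None of the 'Out' examples do.
In: (price=38, status=used, rating=3), since status is used, price = 38. In: (price=29, status=used, rating=1), since status is used, price = 29. In: (price=31, status=used, rating=4), since status is used, price = 31. Out: (price=22, status=new, rating=1), since status is new, price = 22. In: (price=37, status=used, rating=2), since status is used, price = 37.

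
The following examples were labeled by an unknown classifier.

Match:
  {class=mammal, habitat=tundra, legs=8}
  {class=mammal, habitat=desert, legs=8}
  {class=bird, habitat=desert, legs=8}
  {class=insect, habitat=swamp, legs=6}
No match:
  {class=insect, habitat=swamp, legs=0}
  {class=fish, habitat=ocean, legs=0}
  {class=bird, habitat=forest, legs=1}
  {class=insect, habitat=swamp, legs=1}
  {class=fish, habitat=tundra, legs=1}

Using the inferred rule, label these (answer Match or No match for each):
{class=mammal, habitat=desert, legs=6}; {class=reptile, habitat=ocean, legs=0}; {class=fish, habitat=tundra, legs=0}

Match, No match, No match

The rule appears to be: legs ≥ 6.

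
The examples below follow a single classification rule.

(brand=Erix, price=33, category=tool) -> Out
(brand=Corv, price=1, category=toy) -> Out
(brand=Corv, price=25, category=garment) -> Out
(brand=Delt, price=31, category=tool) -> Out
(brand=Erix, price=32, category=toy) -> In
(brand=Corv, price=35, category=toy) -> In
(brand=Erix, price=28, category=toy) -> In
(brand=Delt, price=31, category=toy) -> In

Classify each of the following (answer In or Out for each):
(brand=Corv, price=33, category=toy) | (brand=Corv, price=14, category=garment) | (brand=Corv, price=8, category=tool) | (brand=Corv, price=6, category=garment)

'In' ⟺ category is toy AND price ≥ 25.
(brand=Corv, price=33, category=toy): category is toy, price = 33, fits → In.
(brand=Corv, price=14, category=garment): category is garment, price = 14, doesn't qualify → Out.
(brand=Corv, price=8, category=tool): category is tool, price = 8, doesn't qualify → Out.
(brand=Corv, price=6, category=garment): category is garment, price = 6, doesn't qualify → Out.

In, Out, Out, Out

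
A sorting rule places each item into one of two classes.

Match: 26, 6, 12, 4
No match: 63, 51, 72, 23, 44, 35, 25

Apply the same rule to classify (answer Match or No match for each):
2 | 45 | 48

Match, No match, No match

The simplest hypothesis consistent with all the labels is: even AND at most 26.
2: 2 is even, 2 ≤ 26 — meets the rule, so Match.
45: 45 is odd, 45 > 26 — does not satisfy this, so No match.
48: 48 is even, 48 > 26 — does not satisfy this, so No match.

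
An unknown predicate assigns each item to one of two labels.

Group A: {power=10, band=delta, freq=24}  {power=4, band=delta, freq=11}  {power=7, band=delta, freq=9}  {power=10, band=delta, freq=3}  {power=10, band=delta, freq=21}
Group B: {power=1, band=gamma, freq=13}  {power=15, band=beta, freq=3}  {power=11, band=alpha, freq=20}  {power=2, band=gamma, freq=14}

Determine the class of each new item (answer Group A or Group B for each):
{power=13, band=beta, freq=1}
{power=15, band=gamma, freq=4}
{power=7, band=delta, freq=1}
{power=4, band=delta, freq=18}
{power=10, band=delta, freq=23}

The pattern is that an item is 'Group A' exactly when: band is delta.
{power=13, band=beta, freq=1} — band is beta, hence Group B.
{power=15, band=gamma, freq=4} — band is gamma, hence Group B.
{power=7, band=delta, freq=1} — band is delta, hence Group A.
{power=4, band=delta, freq=18} — band is delta, hence Group A.
{power=10, band=delta, freq=23} — band is delta, hence Group A.

Group B, Group B, Group A, Group A, Group A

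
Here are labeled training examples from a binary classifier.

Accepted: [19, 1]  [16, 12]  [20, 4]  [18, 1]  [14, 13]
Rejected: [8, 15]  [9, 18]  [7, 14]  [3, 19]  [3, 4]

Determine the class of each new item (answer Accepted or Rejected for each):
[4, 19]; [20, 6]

Rejected, Accepted

One predicate separates the groups cleanly: first > second.
[4, 19]: 4 < 19, doesn't match → Rejected.
[20, 6]: 20 > 6, satisfies this → Accepted.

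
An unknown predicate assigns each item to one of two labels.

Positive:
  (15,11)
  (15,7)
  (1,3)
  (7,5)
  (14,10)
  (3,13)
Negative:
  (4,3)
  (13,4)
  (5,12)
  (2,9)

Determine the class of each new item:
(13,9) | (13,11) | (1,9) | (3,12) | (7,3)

The classifier is using: sum is even.
(13,9) → 13+9 = 22 → Positive. (13,11) → 13+11 = 24 → Positive. (1,9) → 1+9 = 10 → Positive. (3,12) → 3+12 = 15 → Negative. (7,3) → 7+3 = 10 → Positive.

Positive, Positive, Positive, Negative, Positive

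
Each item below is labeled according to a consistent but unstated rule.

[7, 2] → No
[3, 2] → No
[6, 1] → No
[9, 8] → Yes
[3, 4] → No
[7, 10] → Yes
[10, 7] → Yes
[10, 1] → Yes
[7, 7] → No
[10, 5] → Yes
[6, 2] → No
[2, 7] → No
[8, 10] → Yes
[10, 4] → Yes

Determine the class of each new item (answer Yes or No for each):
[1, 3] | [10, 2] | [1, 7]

No, Yes, No

The rule appears to be: max ≥ 8.
[1, 3]: max 3 — does not satisfy this, so No. [10, 2]: max 10 — matches, so Yes. [1, 7]: max 7 — does not satisfy this, so No.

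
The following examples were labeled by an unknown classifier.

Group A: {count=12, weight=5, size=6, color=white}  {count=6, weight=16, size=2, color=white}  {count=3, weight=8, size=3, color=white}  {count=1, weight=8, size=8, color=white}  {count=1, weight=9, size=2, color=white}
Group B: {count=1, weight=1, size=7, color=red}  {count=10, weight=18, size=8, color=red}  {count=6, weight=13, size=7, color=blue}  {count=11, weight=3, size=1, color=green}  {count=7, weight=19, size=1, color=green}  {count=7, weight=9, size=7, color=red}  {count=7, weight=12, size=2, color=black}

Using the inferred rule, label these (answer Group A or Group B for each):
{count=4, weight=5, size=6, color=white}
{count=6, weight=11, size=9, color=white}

Checking candidate rules against both groups, what survives is: color is white.
{count=4, weight=5, size=6, color=white}: Group A (color is white). {count=6, weight=11, size=9, color=white}: Group A (color is white).

Group A, Group A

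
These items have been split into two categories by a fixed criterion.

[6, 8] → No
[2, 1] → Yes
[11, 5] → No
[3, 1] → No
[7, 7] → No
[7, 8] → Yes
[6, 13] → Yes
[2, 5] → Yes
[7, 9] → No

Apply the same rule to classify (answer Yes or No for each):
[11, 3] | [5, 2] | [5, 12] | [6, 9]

One predicate separates the groups cleanly: sum is odd.
No: [11, 3], since 11+3 = 14. Yes: [5, 2], since 5+2 = 7. Yes: [5, 12], since 5+12 = 17. Yes: [6, 9], since 6+9 = 15.

No, Yes, Yes, Yes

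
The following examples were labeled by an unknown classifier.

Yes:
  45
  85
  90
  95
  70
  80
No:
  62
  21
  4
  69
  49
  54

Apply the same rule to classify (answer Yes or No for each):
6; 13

All 'Yes' examples share one property — multiple of 5 — and every 'No' example lacks it.
6 — 6 = 5·1 + 1, hence No.
13 — 13 = 5·2 + 3, hence No.

No, No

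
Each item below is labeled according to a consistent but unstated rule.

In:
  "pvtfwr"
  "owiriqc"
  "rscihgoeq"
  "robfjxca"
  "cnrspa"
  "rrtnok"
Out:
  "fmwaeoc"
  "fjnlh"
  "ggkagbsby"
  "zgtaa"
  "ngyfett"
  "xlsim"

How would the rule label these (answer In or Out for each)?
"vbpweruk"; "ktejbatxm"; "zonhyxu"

A rule that fits every label: contains 'r' — true of each 'In' example, false of each 'Out' one.

In, Out, Out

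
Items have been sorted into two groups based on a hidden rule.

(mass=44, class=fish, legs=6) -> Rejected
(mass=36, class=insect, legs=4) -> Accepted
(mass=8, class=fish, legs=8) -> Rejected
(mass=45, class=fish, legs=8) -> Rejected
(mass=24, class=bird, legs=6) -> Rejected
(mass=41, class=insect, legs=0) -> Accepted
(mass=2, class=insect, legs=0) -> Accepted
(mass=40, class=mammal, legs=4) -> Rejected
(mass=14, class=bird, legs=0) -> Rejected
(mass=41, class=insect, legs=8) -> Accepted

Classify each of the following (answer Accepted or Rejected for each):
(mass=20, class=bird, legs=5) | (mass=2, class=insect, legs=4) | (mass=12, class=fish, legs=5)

Rejected, Accepted, Rejected

Checking candidate rules against both groups, what survives is: class is insect.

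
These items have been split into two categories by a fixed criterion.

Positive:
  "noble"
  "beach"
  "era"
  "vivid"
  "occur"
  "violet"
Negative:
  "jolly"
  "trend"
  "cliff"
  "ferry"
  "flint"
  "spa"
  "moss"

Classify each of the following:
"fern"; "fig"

The distinguishing property — has ≥ 2 vowels — holds for all the 'Positive' cases and none of the 'Negative' cases.
"fern": 1 vowel — does not fit, so Negative. "fig": 1 vowel — does not fit, so Negative.

Negative, Negative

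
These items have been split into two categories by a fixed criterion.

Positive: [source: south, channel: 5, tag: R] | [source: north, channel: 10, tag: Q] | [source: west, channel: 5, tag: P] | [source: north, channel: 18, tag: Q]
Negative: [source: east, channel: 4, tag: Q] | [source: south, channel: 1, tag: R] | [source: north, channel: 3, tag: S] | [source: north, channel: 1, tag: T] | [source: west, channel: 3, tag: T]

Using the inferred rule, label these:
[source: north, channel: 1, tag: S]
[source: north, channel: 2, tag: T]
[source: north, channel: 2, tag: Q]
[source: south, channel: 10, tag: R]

Negative, Negative, Negative, Positive

The classifier is using: channel ≥ 5.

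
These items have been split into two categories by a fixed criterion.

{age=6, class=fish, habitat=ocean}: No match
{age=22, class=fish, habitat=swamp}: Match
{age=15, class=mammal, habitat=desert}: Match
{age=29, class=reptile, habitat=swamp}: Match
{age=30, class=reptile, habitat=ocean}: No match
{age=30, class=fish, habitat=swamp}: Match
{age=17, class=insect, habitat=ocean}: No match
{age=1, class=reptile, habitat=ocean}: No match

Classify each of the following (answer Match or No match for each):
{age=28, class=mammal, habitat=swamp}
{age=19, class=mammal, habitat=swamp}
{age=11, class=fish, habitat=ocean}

Comparing the two groups points to one rule — habitat is not ocean.
{age=28, class=mammal, habitat=swamp} — habitat is swamp, hence Match. {age=19, class=mammal, habitat=swamp} — habitat is swamp, hence Match. {age=11, class=fish, habitat=ocean} — habitat is ocean, hence No match.

Match, Match, No match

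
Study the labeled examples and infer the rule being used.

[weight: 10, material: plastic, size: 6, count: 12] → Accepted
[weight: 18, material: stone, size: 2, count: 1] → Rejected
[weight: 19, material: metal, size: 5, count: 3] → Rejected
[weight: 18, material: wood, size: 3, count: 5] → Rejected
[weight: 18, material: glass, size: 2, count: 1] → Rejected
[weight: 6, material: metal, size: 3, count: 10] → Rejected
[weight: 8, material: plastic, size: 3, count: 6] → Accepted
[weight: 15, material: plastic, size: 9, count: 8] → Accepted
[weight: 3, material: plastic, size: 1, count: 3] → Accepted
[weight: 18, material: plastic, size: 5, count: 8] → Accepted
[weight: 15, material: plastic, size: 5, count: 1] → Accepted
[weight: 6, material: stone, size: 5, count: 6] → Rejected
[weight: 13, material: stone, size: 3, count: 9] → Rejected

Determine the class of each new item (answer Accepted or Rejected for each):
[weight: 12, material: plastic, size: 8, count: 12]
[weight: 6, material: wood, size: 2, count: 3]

Accepted, Rejected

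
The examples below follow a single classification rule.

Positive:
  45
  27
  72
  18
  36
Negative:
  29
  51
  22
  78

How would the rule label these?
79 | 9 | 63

Negative, Positive, Positive

The pattern is that an item is 'Positive' exactly when: multiple of 9.
79 → 79 = 9·8 + 7 → Negative.
9 → 9 = 9·1 → Positive.
63 → 63 = 9·7 → Positive.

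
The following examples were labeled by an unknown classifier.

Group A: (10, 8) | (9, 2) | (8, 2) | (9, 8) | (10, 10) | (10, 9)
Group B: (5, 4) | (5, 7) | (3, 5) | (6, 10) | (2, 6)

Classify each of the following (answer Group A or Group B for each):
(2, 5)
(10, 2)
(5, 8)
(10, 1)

Group B, Group A, Group B, Group A

All 'Group A' examples share one property — first ≥ 7 — and every 'Group B' example lacks it.
(2, 5): Group B (first 2). (10, 2): Group A (first 10). (5, 8): Group B (first 5). (10, 1): Group A (first 10).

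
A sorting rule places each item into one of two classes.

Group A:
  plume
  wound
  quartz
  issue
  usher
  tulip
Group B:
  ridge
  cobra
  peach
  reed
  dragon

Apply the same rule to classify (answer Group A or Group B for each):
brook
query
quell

The distinguishing property — contains 'u' — holds for all the 'Group A' cases and none of the 'Group B' cases.
brook — no 'u', hence Group B.
query — has 'u', hence Group A.
quell — has 'u', hence Group A.

Group B, Group A, Group A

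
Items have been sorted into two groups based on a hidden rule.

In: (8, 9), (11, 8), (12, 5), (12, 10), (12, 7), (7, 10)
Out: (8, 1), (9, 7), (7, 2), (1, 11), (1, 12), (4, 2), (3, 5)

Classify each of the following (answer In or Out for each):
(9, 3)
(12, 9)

The classifier is using: sum ≥ 17.

Out, In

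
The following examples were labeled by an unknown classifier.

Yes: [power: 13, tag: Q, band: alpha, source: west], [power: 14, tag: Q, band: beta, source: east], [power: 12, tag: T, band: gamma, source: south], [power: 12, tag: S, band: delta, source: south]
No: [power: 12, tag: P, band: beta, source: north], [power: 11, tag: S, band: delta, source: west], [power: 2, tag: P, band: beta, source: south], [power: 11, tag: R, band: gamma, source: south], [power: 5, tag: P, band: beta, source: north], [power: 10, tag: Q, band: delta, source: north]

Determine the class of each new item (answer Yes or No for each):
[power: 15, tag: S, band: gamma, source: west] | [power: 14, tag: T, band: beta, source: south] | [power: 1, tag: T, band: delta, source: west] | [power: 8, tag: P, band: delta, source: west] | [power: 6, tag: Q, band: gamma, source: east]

Yes, Yes, No, No, No

Rule: tag is not P AND power ≥ 12. This holds for each 'Yes' example and fails for each 'No' one.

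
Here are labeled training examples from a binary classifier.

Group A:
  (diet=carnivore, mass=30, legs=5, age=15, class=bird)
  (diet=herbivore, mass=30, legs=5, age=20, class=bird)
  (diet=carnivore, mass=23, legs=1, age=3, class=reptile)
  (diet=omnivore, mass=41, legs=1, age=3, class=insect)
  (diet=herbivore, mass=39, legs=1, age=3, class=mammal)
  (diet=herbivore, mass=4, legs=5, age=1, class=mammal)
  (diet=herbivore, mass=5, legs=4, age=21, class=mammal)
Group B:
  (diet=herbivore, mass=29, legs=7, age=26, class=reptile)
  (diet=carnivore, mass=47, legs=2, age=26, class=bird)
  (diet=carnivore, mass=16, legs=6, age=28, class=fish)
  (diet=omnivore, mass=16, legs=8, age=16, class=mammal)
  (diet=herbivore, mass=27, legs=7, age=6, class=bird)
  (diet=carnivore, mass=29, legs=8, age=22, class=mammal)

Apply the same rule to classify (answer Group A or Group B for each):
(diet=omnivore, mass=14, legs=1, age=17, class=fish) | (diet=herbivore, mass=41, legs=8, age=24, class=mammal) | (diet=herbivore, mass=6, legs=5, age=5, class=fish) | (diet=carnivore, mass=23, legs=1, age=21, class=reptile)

Group A, Group B, Group A, Group A

The simplest hypothesis consistent with all the labels is: legs ≤ 5 AND age ≤ 21.
(diet=omnivore, mass=14, legs=1, age=17, class=fish): legs = 1, age = 17 — matches, so Group A. (diet=herbivore, mass=41, legs=8, age=24, class=mammal): legs = 8, age = 24 — lacks this property, so Group B. (diet=herbivore, mass=6, legs=5, age=5, class=fish): legs = 5, age = 5 — matches, so Group A. (diet=carnivore, mass=23, legs=1, age=21, class=reptile): legs = 1, age = 21 — matches, so Group A.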